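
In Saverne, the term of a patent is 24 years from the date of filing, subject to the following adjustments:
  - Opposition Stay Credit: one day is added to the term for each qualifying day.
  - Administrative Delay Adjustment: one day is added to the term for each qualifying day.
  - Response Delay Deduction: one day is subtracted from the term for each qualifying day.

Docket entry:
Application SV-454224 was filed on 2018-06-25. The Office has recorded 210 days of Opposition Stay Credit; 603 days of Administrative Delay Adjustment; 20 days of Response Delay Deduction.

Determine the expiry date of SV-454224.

2044-08-26

Base term: filing date + 24 years → 25 June 2042.
Opposition Stay Credit: +210 days → 21 January 2043.
Administrative Delay Adjustment: +603 days → 15 September 2044.
Response Delay Deduction: −20 days → 26 August 2044.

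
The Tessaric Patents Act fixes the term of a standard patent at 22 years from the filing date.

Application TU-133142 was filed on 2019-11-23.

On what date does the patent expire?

November 23, 2041

Filing date + 22 years → 23 November 2041.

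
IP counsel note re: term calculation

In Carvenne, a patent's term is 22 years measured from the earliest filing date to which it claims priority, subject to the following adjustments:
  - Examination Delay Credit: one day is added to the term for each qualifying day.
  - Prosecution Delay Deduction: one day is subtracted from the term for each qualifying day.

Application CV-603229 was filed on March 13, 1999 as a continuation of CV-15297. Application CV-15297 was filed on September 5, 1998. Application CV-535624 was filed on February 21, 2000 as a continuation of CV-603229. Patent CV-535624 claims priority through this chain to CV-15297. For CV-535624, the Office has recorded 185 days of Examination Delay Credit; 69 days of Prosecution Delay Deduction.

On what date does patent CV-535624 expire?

Earliest priority filing: 5 September 1998.
Base term: 5 September 1998 + 22 years → 5 September 2020.
Examination Delay Credit: +185 days → 9 March 2021.
Prosecution Delay Deduction: −69 days → 30 December 2020.

2020-12-30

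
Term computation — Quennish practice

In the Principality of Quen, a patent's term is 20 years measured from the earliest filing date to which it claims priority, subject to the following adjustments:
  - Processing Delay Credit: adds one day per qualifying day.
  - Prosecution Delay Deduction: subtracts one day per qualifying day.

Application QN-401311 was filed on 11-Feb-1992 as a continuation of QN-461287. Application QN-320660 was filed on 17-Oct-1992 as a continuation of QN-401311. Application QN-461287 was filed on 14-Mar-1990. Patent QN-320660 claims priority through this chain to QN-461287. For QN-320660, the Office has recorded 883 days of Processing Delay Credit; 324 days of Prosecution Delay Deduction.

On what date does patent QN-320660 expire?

September 24, 2011

Earliest priority filing: 14 March 1990.
Base term: 14 March 1990 + 20 years → 14 March 2010.
Processing Delay Credit: +883 days → 13 August 2012.
Prosecution Delay Deduction: −324 days → 24 September 2011.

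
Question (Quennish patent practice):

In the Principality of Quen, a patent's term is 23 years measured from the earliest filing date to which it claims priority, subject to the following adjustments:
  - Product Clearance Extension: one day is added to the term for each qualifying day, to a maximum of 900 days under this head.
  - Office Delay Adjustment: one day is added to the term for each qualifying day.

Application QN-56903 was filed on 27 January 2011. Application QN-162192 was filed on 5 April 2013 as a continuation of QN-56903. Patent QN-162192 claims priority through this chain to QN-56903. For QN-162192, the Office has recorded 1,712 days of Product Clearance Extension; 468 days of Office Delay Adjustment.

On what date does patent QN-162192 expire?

Earliest priority filing: 27 January 2011.
Base term: 27 January 2011 + 23 years → 27 January 2034.
Product Clearance Extension: 1712 days claimed exceeds the 900-day cap, so +900 days → 15 July 2036.
Office Delay Adjustment: +468 days → 26 October 2037.

October 26, 2037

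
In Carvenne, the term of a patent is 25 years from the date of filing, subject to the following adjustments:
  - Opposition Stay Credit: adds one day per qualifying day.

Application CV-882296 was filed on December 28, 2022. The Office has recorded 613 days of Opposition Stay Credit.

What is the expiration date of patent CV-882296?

2049-09-01

Base term: filing date + 25 years → 28 December 2047.
Opposition Stay Credit: +613 days → 1 September 2049.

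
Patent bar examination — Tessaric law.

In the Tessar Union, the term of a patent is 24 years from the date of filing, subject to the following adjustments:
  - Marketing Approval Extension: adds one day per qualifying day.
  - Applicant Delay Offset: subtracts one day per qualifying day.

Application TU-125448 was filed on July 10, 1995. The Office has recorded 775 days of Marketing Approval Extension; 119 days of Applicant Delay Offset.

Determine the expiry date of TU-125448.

2021-04-26

Base term: filing date + 24 years → 10 July 2019.
Marketing Approval Extension: +775 days → 23 August 2021.
Applicant Delay Offset: −119 days → 26 April 2021.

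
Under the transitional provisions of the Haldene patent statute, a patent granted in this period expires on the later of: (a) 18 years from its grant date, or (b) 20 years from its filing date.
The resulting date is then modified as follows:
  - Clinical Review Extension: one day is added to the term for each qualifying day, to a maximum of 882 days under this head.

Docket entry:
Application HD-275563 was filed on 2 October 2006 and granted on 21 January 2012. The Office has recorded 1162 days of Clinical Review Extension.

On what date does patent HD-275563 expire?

2032-06-21

(a) grant + 18 years → 21 January 2030.
(b) filing + 20 years → 2 October 2026.
Later of the two: 21 January 2030.
Clinical Review Extension: 1162 days claimed exceeds the 882-day cap, so +882 days → 21 June 2032.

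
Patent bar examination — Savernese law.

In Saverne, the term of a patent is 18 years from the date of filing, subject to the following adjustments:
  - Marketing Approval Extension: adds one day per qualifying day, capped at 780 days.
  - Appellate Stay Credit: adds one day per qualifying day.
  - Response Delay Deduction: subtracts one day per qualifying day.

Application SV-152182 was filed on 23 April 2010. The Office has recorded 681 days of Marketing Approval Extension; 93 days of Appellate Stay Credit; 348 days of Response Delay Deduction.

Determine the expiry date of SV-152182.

Base term: filing date + 18 years → 23 April 2028.
Marketing Approval Extension: 681 days (within the 780-day cap) → +681 days → 5 March 2030.
Appellate Stay Credit: +93 days → 6 June 2030.
Response Delay Deduction: −348 days → 23 June 2029.

June 23, 2029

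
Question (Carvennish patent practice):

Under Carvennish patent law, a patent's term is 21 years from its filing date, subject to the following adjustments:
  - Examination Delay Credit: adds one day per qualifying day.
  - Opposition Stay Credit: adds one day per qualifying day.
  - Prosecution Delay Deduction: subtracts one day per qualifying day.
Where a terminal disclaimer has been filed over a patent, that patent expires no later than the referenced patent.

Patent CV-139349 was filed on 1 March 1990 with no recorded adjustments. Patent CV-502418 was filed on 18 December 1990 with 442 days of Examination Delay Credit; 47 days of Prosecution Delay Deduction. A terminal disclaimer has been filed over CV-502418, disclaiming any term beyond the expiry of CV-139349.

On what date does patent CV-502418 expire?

Natural term of CV-502418:
  Base: filing + 21 years → 18 December 2011.
  Examination Delay Credit: +442 days → 4 March 2013.
  Prosecution Delay Deduction: −47 days → 16 January 2013.
Expiry of referenced patent CV-139349:
  Base: filing + 21 years → 1 March 2011.
Terminal disclaimer: CV-502418 expires on the earlier of 16 January 2013 and 1 March 2011.

2011-03-01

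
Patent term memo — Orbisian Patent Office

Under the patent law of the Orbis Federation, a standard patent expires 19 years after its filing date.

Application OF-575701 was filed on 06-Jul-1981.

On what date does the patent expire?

July 6, 2000

Filing date + 19 years → 6 July 2000.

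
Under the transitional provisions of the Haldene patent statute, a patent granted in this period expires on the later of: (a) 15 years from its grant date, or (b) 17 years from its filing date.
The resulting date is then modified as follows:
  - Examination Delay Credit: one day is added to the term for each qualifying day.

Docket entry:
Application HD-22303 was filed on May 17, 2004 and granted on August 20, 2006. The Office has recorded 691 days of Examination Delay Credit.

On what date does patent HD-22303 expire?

(a) grant + 15 years → 20 August 2021.
(b) filing + 17 years → 17 May 2021.
Later of the two: 20 August 2021.
Examination Delay Credit: +691 days → 12 July 2023.

2023-07-12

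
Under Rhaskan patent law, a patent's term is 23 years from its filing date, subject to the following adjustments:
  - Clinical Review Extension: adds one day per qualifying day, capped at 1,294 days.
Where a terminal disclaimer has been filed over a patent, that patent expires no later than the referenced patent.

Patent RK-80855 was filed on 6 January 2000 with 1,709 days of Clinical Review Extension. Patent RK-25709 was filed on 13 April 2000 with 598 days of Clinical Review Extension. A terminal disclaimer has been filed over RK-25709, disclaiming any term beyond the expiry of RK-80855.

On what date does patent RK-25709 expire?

2024-12-01

Natural term of RK-25709:
  Base: filing + 23 years → 13 April 2023.
  Clinical Review Extension: 598 days (within the 1294-day cap) → +598 days → 1 December 2024.
Expiry of referenced patent RK-80855:
  Base: filing + 23 years → 6 January 2023.
  Clinical Review Extension: 1709 days claimed exceeds the 1294-day cap, so +1294 days → 23 July 2026.
Terminal disclaimer: RK-25709 expires on the earlier of 1 December 2024 and 23 July 2026.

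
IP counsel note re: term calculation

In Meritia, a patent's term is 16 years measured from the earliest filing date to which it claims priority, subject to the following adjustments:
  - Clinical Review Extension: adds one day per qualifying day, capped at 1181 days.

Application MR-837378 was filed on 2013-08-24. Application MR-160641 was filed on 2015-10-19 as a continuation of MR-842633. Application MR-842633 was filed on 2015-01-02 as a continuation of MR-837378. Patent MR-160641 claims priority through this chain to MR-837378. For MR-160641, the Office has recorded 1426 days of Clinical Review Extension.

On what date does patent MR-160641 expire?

Earliest priority filing: 24 August 2013.
Base term: 24 August 2013 + 16 years → 24 August 2029.
Clinical Review Extension: 1426 days claimed exceeds the 1181-day cap, so +1181 days → 17 November 2032.

November 17, 2032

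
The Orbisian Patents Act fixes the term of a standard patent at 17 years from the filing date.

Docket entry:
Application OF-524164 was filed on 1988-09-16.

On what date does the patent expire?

September 16, 2005

Filing date + 17 years → 16 September 2005.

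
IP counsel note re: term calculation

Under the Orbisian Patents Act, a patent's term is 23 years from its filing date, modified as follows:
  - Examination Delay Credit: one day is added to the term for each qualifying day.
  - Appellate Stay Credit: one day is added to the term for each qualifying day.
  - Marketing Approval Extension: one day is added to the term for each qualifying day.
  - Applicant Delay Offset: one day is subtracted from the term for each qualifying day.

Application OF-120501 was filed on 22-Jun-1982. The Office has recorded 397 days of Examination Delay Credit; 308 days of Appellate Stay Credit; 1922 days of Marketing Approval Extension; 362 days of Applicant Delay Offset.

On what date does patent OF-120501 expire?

Base term: filing date + 23 years → 22 June 2005.
Examination Delay Credit: +397 days → 24 July 2006.
Appellate Stay Credit: +308 days → 28 May 2007.
Marketing Approval Extension: +1922 days → 31 August 2012.
Applicant Delay Offset: −362 days → 4 September 2011.

2011-09-04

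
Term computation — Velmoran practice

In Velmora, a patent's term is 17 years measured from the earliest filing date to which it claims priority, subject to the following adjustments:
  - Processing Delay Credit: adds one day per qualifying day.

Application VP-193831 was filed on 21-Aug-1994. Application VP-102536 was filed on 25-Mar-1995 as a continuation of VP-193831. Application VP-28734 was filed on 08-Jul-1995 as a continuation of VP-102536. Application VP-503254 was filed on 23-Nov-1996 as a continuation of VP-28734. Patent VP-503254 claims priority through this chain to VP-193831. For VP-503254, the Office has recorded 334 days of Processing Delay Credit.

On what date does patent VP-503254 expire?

2012-07-20

Earliest priority filing: 21 August 1994.
Base term: 21 August 1994 + 17 years → 21 August 2011.
Processing Delay Credit: +334 days → 20 July 2012.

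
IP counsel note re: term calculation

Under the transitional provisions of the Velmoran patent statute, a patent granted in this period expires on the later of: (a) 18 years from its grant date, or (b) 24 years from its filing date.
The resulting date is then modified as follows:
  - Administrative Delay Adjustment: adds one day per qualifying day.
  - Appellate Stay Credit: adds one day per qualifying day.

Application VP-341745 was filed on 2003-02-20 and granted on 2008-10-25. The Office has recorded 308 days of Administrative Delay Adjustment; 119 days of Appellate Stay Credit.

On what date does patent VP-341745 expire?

(a) grant + 18 years → 25 October 2026.
(b) filing + 24 years → 20 February 2027.
Later of the two: 20 February 2027.
Administrative Delay Adjustment: +308 days → 25 December 2027.
Appellate Stay Credit: +119 days → 22 April 2028.

2028-04-22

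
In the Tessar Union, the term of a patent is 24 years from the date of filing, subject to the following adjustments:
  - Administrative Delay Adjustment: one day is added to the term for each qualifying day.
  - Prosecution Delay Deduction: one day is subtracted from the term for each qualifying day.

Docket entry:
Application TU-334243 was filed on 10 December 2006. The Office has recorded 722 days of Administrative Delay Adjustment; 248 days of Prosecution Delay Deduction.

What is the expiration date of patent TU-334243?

March 28, 2032

Base term: filing date + 24 years → 10 December 2030.
Administrative Delay Adjustment: +722 days → 1 December 2032.
Prosecution Delay Deduction: −248 days → 28 March 2032.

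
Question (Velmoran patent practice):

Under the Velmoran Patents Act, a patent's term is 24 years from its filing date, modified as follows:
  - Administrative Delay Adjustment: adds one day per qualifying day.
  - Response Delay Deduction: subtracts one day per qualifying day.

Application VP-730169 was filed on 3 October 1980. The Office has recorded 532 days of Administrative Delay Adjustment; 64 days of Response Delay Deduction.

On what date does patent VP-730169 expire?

2006-01-14

Base term: filing date + 24 years → 3 October 2004.
Administrative Delay Adjustment: +532 days → 19 March 2006.
Response Delay Deduction: −64 days → 14 January 2006.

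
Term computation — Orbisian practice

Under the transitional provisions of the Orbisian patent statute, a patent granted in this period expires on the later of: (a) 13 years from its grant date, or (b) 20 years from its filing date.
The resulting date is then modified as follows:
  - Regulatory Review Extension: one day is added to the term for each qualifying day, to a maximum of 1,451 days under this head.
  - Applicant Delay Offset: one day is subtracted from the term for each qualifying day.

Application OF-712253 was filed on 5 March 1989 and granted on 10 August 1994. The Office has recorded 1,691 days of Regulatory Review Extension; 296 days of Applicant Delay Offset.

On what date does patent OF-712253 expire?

(a) grant + 13 years → 10 August 2007.
(b) filing + 20 years → 5 March 2009.
Later of the two: 5 March 2009.
Regulatory Review Extension: 1691 days claimed exceeds the 1451-day cap, so +1451 days → 23 February 2013.
Applicant Delay Offset: −296 days → 3 May 2012.

2012-05-03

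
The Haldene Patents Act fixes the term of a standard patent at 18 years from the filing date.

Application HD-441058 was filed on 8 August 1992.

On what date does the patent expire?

Filing date + 18 years → 8 August 2010.

2010-08-08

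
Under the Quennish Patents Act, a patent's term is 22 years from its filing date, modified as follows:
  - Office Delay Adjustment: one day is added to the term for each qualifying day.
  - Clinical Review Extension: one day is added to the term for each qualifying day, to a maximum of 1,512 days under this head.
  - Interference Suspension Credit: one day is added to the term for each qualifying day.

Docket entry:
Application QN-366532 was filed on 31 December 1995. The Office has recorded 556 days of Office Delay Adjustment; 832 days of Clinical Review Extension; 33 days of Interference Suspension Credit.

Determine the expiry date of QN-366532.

2021-11-21

Base term: filing date + 22 years → 31 December 2017.
Office Delay Adjustment: +556 days → 10 July 2019.
Clinical Review Extension: 832 days (within the 1512-day cap) → +832 days → 19 October 2021.
Interference Suspension Credit: +33 days → 21 November 2021.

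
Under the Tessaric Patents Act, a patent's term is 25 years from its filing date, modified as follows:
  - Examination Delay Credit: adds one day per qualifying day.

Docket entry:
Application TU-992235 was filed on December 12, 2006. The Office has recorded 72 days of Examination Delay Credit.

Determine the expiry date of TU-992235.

Base term: filing date + 25 years → 12 December 2031.
Examination Delay Credit: +72 days → 22 February 2032.

2032-02-22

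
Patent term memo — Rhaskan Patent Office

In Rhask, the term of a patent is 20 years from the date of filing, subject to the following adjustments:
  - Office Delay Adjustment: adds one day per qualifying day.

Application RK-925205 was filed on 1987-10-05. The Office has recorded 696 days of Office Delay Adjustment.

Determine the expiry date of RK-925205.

2009-08-31

Base term: filing date + 20 years → 5 October 2007.
Office Delay Adjustment: +696 days → 31 August 2009.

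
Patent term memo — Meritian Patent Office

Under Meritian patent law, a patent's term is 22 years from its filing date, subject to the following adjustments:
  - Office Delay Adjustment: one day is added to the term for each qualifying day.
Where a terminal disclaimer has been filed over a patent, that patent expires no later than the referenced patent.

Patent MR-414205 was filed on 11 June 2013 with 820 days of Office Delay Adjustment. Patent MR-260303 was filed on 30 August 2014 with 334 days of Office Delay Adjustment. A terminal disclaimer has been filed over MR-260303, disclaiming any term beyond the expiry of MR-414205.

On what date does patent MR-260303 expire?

July 30, 2037

Natural term of MR-260303:
  Base: filing + 22 years → 30 August 2036.
  Office Delay Adjustment: +334 days → 30 July 2037.
Expiry of referenced patent MR-414205:
  Base: filing + 22 years → 11 June 2035.
  Office Delay Adjustment: +820 days → 8 September 2037.
Terminal disclaimer: MR-260303 expires on the earlier of 30 July 2037 and 8 September 2037.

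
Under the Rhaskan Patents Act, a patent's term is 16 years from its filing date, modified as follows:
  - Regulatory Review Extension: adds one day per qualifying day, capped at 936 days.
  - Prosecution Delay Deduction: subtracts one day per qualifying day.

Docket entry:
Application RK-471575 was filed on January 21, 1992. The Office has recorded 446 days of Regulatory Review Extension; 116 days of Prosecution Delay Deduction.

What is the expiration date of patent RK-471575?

Base term: filing date + 16 years → 21 January 2008.
Regulatory Review Extension: 446 days (within the 936-day cap) → +446 days → 11 April 2009.
Prosecution Delay Deduction: −116 days → 16 December 2008.

December 16, 2008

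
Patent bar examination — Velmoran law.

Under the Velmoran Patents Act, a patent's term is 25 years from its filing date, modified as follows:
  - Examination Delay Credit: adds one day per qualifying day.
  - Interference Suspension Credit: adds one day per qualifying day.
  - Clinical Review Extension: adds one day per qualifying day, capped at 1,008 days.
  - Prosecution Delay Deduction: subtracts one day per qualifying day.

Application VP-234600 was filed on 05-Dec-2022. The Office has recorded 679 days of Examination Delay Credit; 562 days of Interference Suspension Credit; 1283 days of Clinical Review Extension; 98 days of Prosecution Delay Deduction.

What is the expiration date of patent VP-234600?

Base term: filing date + 25 years → 5 December 2047.
Examination Delay Credit: +679 days → 14 October 2049.
Interference Suspension Credit: +562 days → 29 April 2051.
Clinical Review Extension: 1283 days claimed exceeds the 1008-day cap, so +1008 days → 31 January 2054.
Prosecution Delay Deduction: −98 days → 25 October 2053.

2053-10-25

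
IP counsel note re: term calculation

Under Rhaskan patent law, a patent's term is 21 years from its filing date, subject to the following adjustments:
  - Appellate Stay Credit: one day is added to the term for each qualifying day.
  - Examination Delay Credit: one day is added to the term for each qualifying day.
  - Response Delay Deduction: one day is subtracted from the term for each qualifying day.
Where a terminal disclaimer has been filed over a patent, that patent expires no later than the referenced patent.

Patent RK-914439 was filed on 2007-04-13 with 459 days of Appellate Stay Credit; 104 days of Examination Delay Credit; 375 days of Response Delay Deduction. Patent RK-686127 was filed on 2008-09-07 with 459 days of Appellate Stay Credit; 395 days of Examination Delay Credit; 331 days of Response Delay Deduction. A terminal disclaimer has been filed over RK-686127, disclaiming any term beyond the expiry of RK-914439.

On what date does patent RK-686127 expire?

Natural term of RK-686127:
  Base: filing + 21 years → 7 September 2029.
  Appellate Stay Credit: +459 days → 10 December 2030.
  Examination Delay Credit: +395 days → 9 January 2032.
  Response Delay Deduction: −331 days → 12 February 2031.
Expiry of referenced patent RK-914439:
  Base: filing + 21 years → 13 April 2028.
  Appellate Stay Credit: +459 days → 16 July 2029.
  Examination Delay Credit: +104 days → 28 October 2029.
  Response Delay Deduction: −375 days → 18 October 2028.
Terminal disclaimer: RK-686127 expires on the earlier of 12 February 2031 and 18 October 2028.

October 18, 2028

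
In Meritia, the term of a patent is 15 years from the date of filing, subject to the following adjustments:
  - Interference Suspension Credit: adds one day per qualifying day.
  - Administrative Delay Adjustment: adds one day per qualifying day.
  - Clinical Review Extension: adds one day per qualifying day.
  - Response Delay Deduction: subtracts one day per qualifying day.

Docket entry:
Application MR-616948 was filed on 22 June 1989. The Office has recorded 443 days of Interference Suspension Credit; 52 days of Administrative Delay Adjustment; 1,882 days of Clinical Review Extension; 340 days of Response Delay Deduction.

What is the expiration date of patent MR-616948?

Base term: filing date + 15 years → 22 June 2004.
Interference Suspension Credit: +443 days → 8 September 2005.
Administrative Delay Adjustment: +52 days → 30 October 2005.
Clinical Review Extension: +1882 days → 25 December 2010.
Response Delay Deduction: −340 days → 19 January 2010.

2010-01-19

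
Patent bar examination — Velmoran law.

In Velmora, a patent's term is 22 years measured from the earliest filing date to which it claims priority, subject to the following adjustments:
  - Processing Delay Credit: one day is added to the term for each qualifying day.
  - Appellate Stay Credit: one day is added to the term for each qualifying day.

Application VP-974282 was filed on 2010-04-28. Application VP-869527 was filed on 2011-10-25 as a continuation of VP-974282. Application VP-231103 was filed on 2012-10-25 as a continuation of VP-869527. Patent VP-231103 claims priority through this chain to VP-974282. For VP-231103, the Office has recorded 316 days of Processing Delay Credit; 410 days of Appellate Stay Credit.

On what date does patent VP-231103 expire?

Earliest priority filing: 28 April 2010.
Base term: 28 April 2010 + 22 years → 28 April 2032.
Processing Delay Credit: +316 days → 10 March 2033.
Appellate Stay Credit: +410 days → 24 April 2034.

April 24, 2034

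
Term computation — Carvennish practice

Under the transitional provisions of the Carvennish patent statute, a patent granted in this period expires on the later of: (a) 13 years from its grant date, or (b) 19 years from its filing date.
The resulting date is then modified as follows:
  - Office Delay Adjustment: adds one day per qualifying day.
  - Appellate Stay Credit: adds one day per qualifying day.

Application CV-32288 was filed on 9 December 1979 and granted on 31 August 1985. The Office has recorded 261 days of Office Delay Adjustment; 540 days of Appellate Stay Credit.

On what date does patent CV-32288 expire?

(a) grant + 13 years → 31 August 1998.
(b) filing + 19 years → 9 December 1998.
Later of the two: 9 December 1998.
Office Delay Adjustment: +261 days → 27 August 1999.
Appellate Stay Credit: +540 days → 17 February 2001.

February 17, 2001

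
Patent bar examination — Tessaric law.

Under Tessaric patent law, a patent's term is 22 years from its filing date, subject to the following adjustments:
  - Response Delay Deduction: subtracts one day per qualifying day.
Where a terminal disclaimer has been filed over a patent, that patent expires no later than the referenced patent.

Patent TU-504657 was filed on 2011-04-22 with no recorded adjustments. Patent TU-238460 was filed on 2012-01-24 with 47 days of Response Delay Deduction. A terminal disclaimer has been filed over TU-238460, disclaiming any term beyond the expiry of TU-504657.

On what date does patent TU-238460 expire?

Natural term of TU-238460:
  Base: filing + 22 years → 24 January 2034.
  Response Delay Deduction: −47 days → 8 December 2033.
Expiry of referenced patent TU-504657:
  Base: filing + 22 years → 22 April 2033.
Terminal disclaimer: TU-238460 expires on the earlier of 8 December 2033 and 22 April 2033.

April 22, 2033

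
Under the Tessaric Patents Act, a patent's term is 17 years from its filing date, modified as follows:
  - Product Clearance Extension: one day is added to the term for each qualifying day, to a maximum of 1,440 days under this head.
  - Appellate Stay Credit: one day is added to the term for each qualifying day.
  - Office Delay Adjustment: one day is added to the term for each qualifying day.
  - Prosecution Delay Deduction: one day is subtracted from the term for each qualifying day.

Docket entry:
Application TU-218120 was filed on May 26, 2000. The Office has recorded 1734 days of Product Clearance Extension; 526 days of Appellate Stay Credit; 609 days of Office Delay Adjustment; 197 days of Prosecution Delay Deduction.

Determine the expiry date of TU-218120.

2023-11-29

Base term: filing date + 17 years → 26 May 2017.
Product Clearance Extension: 1734 days claimed exceeds the 1440-day cap, so +1440 days → 5 May 2021.
Appellate Stay Credit: +526 days → 13 October 2022.
Office Delay Adjustment: +609 days → 13 June 2024.
Prosecution Delay Deduction: −197 days → 29 November 2023.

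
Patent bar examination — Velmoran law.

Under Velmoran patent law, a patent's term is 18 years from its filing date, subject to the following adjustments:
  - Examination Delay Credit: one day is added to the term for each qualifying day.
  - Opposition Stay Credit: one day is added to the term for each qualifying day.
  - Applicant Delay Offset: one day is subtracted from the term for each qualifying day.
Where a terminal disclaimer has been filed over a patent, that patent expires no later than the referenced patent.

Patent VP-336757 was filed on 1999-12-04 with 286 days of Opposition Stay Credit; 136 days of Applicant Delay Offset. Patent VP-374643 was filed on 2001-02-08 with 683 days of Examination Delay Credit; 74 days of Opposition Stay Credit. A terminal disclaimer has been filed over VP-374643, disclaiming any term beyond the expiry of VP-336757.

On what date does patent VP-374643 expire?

May 3, 2018

Natural term of VP-374643:
  Base: filing + 18 years → 8 February 2019.
  Examination Delay Credit: +683 days → 22 December 2020.
  Opposition Stay Credit: +74 days → 6 March 2021.
Expiry of referenced patent VP-336757:
  Base: filing + 18 years → 4 December 2017.
  Opposition Stay Credit: +286 days → 16 September 2018.
  Applicant Delay Offset: −136 days → 3 May 2018.
Terminal disclaimer: VP-374643 expires on the earlier of 6 March 2021 and 3 May 2018.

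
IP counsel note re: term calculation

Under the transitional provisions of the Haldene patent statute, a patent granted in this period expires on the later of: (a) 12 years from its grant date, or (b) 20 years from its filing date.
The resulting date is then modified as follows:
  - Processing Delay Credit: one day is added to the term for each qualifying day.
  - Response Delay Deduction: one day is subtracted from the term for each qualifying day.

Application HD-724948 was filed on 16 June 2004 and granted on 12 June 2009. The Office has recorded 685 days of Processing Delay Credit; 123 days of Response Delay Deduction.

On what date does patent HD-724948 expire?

(a) grant + 12 years → 12 June 2021.
(b) filing + 20 years → 16 June 2024.
Later of the two: 16 June 2024.
Processing Delay Credit: +685 days → 2 May 2026.
Response Delay Deduction: −123 days → 30 December 2025.

2025-12-30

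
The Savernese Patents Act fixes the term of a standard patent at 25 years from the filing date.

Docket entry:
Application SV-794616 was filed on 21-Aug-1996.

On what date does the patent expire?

Filing date + 25 years → 21 August 2021.

2021-08-21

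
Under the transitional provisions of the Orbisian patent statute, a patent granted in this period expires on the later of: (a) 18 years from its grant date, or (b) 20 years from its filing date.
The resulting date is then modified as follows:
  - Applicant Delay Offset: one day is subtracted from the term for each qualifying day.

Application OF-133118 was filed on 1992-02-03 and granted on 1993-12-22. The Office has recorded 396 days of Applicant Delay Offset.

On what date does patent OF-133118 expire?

January 3, 2011

(a) grant + 18 years → 22 December 2011.
(b) filing + 20 years → 3 February 2012.
Later of the two: 3 February 2012.
Applicant Delay Offset: −396 days → 3 January 2011.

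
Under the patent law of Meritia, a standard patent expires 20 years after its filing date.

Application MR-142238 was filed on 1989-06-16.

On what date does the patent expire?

June 16, 2009

Filing date + 20 years → 16 June 2009.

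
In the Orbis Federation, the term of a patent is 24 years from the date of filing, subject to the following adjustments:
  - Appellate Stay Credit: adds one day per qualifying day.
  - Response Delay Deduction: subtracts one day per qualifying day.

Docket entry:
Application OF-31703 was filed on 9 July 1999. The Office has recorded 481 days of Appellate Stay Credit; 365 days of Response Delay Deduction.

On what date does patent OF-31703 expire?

November 2, 2023

Base term: filing date + 24 years → 9 July 2023.
Appellate Stay Credit: +481 days → 1 November 2024.
Response Delay Deduction: −365 days → 2 November 2023.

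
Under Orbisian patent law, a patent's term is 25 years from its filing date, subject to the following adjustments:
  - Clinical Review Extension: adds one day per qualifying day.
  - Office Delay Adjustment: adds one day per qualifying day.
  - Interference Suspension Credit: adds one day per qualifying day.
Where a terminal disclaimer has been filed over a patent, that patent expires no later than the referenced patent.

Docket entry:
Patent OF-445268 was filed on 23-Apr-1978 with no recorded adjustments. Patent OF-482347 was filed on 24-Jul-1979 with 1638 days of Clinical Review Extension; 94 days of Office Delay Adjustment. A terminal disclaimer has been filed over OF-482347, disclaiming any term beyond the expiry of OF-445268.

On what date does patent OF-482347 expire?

Natural term of OF-482347:
  Base: filing + 25 years → 24 July 2004.
  Clinical Review Extension: +1638 days → 17 January 2009.
  Office Delay Adjustment: +94 days → 21 April 2009.
Expiry of referenced patent OF-445268:
  Base: filing + 25 years → 23 April 2003.
Terminal disclaimer: OF-482347 expires on the earlier of 21 April 2009 and 23 April 2003.

2003-04-23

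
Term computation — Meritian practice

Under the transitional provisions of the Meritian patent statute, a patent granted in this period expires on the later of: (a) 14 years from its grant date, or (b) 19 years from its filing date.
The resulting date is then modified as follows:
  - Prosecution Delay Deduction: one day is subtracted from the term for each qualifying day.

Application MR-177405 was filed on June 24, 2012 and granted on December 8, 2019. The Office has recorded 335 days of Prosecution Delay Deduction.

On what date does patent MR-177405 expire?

(a) grant + 14 years → 8 December 2033.
(b) filing + 19 years → 24 June 2031.
Later of the two: 8 December 2033.
Prosecution Delay Deduction: −335 days → 7 January 2033.

January 7, 2033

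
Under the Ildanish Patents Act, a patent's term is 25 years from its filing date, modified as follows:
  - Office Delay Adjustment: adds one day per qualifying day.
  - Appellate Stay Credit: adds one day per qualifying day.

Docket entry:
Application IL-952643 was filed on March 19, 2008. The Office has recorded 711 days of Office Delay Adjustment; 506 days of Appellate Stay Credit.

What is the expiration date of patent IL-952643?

Base term: filing date + 25 years → 19 March 2033.
Office Delay Adjustment: +711 days → 28 February 2035.
Appellate Stay Credit: +506 days → 18 July 2036.

2036-07-18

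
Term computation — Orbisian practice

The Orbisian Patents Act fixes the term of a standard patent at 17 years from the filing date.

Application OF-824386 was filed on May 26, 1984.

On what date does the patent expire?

Filing date + 17 years → 26 May 2001.

May 26, 2001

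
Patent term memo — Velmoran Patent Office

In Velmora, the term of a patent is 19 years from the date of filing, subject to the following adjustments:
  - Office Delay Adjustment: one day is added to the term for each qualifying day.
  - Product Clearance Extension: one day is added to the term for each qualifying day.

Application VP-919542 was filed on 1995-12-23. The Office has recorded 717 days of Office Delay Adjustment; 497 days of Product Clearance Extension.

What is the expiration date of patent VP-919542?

Base term: filing date + 19 years → 23 December 2014.
Office Delay Adjustment: +717 days → 9 December 2016.
Product Clearance Extension: +497 days → 20 April 2018.

April 20, 2018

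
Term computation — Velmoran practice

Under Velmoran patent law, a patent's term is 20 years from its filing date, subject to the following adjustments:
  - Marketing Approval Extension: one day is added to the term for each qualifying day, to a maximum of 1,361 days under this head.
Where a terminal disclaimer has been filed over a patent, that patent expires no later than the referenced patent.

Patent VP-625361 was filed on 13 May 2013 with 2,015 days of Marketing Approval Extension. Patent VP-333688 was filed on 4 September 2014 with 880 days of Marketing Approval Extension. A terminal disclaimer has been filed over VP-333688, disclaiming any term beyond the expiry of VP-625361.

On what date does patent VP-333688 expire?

Natural term of VP-333688:
  Base: filing + 20 years → 4 September 2034.
  Marketing Approval Extension: 880 days (within the 1361-day cap) → +880 days → 31 January 2037.
Expiry of referenced patent VP-625361:
  Base: filing + 20 years → 13 May 2033.
  Marketing Approval Extension: 2015 days claimed exceeds the 1361-day cap, so +1361 days → 2 February 2037.
Terminal disclaimer: VP-333688 expires on the earlier of 31 January 2037 and 2 February 2037.

January 31, 2037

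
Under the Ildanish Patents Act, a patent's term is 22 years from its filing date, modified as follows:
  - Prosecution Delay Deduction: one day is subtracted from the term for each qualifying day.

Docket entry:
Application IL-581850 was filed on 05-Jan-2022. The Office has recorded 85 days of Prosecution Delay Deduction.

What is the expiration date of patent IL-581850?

Base term: filing date + 22 years → 5 January 2044.
Prosecution Delay Deduction: −85 days → 12 October 2043.

2043-10-12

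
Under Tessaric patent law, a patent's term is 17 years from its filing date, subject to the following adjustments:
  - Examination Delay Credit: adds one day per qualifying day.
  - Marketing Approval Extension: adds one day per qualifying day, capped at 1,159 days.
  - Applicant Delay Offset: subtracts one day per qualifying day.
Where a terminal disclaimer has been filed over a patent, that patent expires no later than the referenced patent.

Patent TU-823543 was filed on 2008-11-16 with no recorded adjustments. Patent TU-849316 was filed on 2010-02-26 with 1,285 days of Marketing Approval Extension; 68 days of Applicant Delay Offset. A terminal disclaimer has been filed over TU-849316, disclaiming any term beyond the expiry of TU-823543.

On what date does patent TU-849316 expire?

Natural term of TU-849316:
  Base: filing + 17 years → 26 February 2027.
  Marketing Approval Extension: 1285 days claimed exceeds the 1159-day cap, so +1159 days → 30 April 2030.
  Applicant Delay Offset: −68 days → 21 February 2030.
Expiry of referenced patent TU-823543:
  Base: filing + 17 years → 16 November 2025.
Terminal disclaimer: TU-849316 expires on the earlier of 21 February 2030 and 16 November 2025.

2025-11-16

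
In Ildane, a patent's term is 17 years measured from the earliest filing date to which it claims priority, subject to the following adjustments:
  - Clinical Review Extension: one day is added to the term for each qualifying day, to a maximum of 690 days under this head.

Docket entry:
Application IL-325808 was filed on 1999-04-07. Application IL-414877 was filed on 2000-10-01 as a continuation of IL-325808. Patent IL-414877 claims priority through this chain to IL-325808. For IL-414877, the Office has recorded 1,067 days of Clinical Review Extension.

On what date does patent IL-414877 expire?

Earliest priority filing: 7 April 1999.
Base term: 7 April 1999 + 17 years → 7 April 2016.
Clinical Review Extension: 1067 days claimed exceeds the 690-day cap, so +690 days → 26 February 2018.

2018-02-26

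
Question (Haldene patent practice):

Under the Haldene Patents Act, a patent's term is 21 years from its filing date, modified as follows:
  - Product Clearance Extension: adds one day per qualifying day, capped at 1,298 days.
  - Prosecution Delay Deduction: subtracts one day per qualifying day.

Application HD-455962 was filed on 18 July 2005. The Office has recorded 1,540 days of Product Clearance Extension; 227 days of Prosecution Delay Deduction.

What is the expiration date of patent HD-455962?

June 23, 2029

Base term: filing date + 21 years → 18 July 2026.
Product Clearance Extension: 1540 days claimed exceeds the 1298-day cap, so +1298 days → 5 February 2030.
Prosecution Delay Deduction: −227 days → 23 June 2029.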